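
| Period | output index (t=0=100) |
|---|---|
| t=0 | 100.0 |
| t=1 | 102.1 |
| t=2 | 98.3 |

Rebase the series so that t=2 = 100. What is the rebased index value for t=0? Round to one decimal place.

101.7

Rebased(t=0) = 100.0 / 98.3 × 100 = 101.7294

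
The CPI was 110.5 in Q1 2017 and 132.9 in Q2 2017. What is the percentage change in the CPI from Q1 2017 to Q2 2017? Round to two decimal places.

Change = (132.9 − 110.5) / 110.5 × 100
       = 22.4 / 110.5 × 100 = 20.2715%

20.27%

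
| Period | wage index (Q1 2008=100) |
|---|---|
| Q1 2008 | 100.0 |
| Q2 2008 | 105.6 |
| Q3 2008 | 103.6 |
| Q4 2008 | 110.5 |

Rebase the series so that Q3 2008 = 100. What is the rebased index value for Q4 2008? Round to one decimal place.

Rebased(Q4 2008) = 110.5 / 103.6 × 100 = 106.6602

106.7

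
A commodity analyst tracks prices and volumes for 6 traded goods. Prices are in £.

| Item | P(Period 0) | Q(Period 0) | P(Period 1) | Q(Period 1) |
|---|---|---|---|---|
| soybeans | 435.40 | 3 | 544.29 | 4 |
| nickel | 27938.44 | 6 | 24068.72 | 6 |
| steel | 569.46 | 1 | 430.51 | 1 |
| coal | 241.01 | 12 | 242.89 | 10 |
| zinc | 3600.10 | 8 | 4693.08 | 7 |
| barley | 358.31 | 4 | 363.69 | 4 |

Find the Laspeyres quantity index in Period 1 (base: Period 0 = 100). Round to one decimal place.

Laspeyres quantity index uses base-period prices as weights.
ΣP(Period 0)·Q(Period 1) = 435.40×4 + 27938.44×6 + 569.46×1 + 241.01×10 + 3600.10×7 + 358.31×4 = 1741.6 + 167630.64 + 569.46 + 2410.1 + 25200.7 + 1433.24 = 198985.74
ΣP(Period 0)·Q(Period 0) = 435.40×3 + 27938.44×6 + 569.46×1 + 241.01×12 + 3600.10×8 + 358.31×4 = 1306.2 + 167630.64 + 569.46 + 2892.12 + 28800.8 + 1433.24 = 202632.46
Index = 198985.74 / 202632.46 × 100 = 98.2003

98.2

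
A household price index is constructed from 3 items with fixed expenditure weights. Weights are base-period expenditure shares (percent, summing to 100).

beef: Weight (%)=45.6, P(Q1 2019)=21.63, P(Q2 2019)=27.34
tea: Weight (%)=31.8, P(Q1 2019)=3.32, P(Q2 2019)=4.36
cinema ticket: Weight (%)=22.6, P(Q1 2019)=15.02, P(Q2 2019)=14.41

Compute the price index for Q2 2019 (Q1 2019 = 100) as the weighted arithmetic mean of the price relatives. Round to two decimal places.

beef: 45.6 × (27.34/21.63) = 45.6 × 1.263985 = 57.6377
tea: 31.8 × (4.36/3.32) = 31.8 × 1.313253 = 41.7614
cinema ticket: 22.6 × (14.41/15.02) = 22.6 × 0.959387 = 21.6822
Index = Σ wᵢ·(p₁ᵢ/p₀ᵢ) = 57.6377 + 41.7614 + 21.6822 = 121.0813

121.08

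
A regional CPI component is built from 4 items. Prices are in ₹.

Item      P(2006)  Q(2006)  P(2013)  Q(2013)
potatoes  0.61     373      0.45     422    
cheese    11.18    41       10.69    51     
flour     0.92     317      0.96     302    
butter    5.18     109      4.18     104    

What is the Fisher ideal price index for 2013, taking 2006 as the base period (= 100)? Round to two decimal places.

Laspeyres component (base-period weights):
ΣP(2013)Q(2006) = 0.45×373 + 10.69×41 + 0.96×317 + 4.18×109 = 167.85 + 438.29 + 304.32 + 455.62 = 1366.08
ΣP(2006)Q(2006) = 0.61×373 + 11.18×41 + 0.92×317 + 5.18×109 = 227.53 + 458.38 + 291.64 + 564.62 = 1542.17
L = 1366.08 / 1542.17 × 100 = 88.5817
Paasche component (current-period weights):
ΣP(2013)Q(2013) = 0.45×422 + 10.69×51 + 0.96×302 + 4.18×104 = 189.9 + 545.19 + 289.92 + 434.72 = 1459.73
ΣP(2006)Q(2013) = 0.61×422 + 11.18×51 + 0.92×302 + 5.18×104 = 257.42 + 570.18 + 277.84 + 538.72 = 1644.16
P = 1459.73 / 1644.16 × 100 = 88.7827
Fisher = √(L × P) = √(88.5817 × 88.7827) = 88.6821

88.68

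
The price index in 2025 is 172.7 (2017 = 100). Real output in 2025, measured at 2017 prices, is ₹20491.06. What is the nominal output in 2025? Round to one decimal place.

Nominal = Real × (Index/100) = 20491.06 × (172.7/100)
        = 20491.06 × 1.727 = 35388.0606

35388.1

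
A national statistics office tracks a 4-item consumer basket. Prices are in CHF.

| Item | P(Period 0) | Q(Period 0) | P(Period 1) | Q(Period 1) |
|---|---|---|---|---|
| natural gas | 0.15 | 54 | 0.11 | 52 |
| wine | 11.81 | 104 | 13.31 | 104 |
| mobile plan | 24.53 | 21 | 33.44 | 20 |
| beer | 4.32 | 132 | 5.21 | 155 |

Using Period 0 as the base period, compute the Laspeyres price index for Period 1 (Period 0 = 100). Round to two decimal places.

119.75

Laspeyres price index uses base-period quantities as weights.
ΣP(Period 1)·Q(Period 0) = 0.11×54 + 13.31×104 + 33.44×21 + 5.21×132 = 5.94 + 1384.24 + 702.24 + 687.72 = 2780.14
ΣP(Period 0)·Q(Period 0) = 0.15×54 + 11.81×104 + 24.53×21 + 4.32×132 = 8.1 + 1228.24 + 515.13 + 570.24 = 2321.71
Index = 2780.14 / 2321.71 × 100 = 119.7454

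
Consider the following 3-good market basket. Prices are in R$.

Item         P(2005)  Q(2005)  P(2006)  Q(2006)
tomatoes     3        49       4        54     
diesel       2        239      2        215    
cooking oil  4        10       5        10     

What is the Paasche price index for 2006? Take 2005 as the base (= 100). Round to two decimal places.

Paasche price index uses current-period quantities as weights.
ΣP(2006)·Q(2006) = 4×54 + 2×215 + 5×10 = 216 + 430 + 50 = 696
ΣP(2005)·Q(2006) = 3×54 + 2×215 + 4×10 = 162 + 430 + 40 = 632
Index = 696 / 632 × 100 = 110.1266

110.13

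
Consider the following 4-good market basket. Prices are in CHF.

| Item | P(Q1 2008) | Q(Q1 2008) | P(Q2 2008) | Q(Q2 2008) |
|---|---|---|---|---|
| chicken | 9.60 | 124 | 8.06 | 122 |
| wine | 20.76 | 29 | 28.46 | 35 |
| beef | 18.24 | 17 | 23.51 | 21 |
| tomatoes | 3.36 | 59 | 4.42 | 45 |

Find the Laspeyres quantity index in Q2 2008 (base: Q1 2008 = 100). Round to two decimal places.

105.71

Laspeyres quantity index uses base-period prices as weights.
ΣP(Q1 2008)·Q(Q2 2008) = 9.60×122 + 20.76×35 + 18.24×21 + 3.36×45 = 1171.2 + 726.6 + 383.04 + 151.2 = 2432.04
ΣP(Q1 2008)·Q(Q1 2008) = 9.60×124 + 20.76×29 + 18.24×17 + 3.36×59 = 1190.4 + 602.04 + 310.08 + 198.24 = 2300.76
Index = 2432.04 / 2300.76 × 100 = 105.7059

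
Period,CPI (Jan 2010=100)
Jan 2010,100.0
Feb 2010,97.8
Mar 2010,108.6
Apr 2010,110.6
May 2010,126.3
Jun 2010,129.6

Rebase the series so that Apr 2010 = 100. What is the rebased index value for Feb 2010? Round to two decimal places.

Rebased(Feb 2010) = 97.8 / 110.6 × 100 = 88.4268

88.43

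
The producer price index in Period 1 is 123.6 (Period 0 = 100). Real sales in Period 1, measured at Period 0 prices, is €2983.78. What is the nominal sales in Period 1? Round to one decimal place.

3688.0

Nominal = Real × (Index/100) = 2983.78 × (123.6/100)
        = 2983.78 × 1.236 = 3687.9521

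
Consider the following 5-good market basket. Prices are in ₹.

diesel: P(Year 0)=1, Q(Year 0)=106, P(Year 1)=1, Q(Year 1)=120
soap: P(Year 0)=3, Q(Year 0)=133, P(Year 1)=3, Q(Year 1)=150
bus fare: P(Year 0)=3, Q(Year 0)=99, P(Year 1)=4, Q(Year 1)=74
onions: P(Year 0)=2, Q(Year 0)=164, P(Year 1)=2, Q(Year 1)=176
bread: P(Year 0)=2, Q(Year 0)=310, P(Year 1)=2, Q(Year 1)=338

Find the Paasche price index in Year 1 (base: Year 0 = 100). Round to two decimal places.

104.07

Paasche price index uses current-period quantities as weights.
ΣP(Year 1)·Q(Year 1) = 1×120 + 3×150 + 4×74 + 2×176 + 2×338 = 120 + 450 + 296 + 352 + 676 = 1894
ΣP(Year 0)·Q(Year 1) = 1×120 + 3×150 + 3×74 + 2×176 + 2×338 = 120 + 450 + 222 + 352 + 676 = 1820
Index = 1894 / 1820 × 100 = 104.0659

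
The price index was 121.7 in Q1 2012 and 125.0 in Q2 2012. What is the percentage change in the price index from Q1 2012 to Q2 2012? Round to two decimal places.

2.71%

Change = (125.0 − 121.7) / 121.7 × 100
       = 3.3 / 121.7 × 100 = 2.7116%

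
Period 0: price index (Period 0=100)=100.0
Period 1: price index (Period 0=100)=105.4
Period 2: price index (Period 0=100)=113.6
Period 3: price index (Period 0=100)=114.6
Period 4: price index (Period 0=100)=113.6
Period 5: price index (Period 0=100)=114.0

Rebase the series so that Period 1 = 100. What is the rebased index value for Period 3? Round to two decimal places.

Rebased(Period 3) = 114.6 / 105.4 × 100 = 108.7287

108.73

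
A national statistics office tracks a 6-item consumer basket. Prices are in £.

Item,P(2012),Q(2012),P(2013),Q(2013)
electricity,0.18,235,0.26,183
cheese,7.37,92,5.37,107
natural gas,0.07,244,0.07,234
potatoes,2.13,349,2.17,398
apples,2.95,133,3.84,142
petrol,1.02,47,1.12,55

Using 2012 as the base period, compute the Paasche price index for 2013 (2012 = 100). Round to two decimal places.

97.61

Paasche price index uses current-period quantities as weights.
ΣP(2013)·Q(2013) = 0.26×183 + 5.37×107 + 0.07×234 + 2.17×398 + 3.84×142 + 1.12×55 = 47.58 + 574.59 + 16.38 + 863.66 + 545.28 + 61.6 = 2109.09
ΣP(2012)·Q(2013) = 0.18×183 + 7.37×107 + 0.07×234 + 2.13×398 + 2.95×142 + 1.02×55 = 32.94 + 788.59 + 16.38 + 847.74 + 418.9 + 56.1 = 2160.65
Index = 2109.09 / 2160.65 × 100 = 97.6137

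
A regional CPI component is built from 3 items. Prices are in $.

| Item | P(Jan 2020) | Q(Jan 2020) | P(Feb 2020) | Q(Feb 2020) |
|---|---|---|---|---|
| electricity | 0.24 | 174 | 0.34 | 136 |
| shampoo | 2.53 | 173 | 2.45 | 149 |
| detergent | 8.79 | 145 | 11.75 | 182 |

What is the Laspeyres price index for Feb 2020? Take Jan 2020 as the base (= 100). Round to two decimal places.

Laspeyres price index uses base-period quantities as weights.
ΣP(Feb 2020)·Q(Jan 2020) = 0.34×174 + 2.45×173 + 11.75×145 = 59.16 + 423.85 + 1703.75 = 2186.76
ΣP(Jan 2020)·Q(Jan 2020) = 0.24×174 + 2.53×173 + 8.79×145 = 41.76 + 437.69 + 1274.55 = 1754
Index = 2186.76 / 1754 × 100 = 124.6727

124.67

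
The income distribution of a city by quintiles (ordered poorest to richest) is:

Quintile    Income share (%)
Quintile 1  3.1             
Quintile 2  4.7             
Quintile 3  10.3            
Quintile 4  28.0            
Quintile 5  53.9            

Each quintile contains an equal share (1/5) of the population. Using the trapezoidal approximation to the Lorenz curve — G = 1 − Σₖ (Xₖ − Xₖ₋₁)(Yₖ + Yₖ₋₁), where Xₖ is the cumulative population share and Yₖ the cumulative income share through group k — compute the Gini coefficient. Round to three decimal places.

0.500

Cumulative income shares Yₖ: 0.0310, 0.0780, 0.1810, 0.4610, 1.0000
Σ (Xₖ−Xₖ₋₁)(Yₖ+Yₖ₋₁) = (1/5)(0.0310+0.0000) + (1/5)(0.0780+0.0310) + (1/5)(0.1810+0.0780) + (1/5)(0.4610+0.1810) + (1/5)(1.0000+0.4610)
  = 0.0062 + 0.0218 + 0.0518 + 0.1284 + 0.2922 = 0.5004
G = 1 − 0.5004 = 0.4996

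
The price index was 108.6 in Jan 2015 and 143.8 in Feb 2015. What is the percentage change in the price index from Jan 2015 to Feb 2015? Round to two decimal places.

32.41%

Change = (143.8 − 108.6) / 108.6 × 100
       = 35.2 / 108.6 × 100 = 32.4125%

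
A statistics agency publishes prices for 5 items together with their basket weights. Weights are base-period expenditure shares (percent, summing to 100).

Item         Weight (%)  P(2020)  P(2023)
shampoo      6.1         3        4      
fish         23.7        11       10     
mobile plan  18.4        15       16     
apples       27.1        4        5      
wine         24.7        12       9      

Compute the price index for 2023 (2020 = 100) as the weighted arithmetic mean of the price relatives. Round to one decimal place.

shampoo: 6.1 × (4/3) = 6.1 × 1.333333 = 8.1333
fish: 23.7 × (10/11) = 23.7 × 0.909091 = 21.5455
mobile plan: 18.4 × (16/15) = 18.4 × 1.066667 = 19.6267
apples: 27.1 × (5/4) = 27.1 × 1.250000 = 33.8750
wine: 24.7 × (9/12) = 24.7 × 0.750000 = 18.5250
Index = Σ wᵢ·(p₁ᵢ/p₀ᵢ) = 8.1333 + 21.5455 + 19.6267 + 33.8750 + 18.5250 = 101.7055

101.7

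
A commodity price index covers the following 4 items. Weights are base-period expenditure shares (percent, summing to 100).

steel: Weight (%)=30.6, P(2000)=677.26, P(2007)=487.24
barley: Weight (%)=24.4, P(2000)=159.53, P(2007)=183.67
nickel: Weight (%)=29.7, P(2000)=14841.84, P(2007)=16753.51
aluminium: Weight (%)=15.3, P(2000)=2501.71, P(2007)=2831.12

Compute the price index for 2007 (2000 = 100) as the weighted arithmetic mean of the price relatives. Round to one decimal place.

100.9

steel: 30.6 × (487.24/677.26) = 30.6 × 0.719428 = 22.0145
barley: 24.4 × (183.67/159.53) = 24.4 × 1.151320 = 28.0922
nickel: 29.7 × (16753.51/14841.84) = 29.7 × 1.128803 = 33.5254
aluminium: 15.3 × (2831.12/2501.71) = 15.3 × 1.131674 = 17.3146
Index = Σ wᵢ·(p₁ᵢ/p₀ᵢ) = 22.0145 + 28.0922 + 33.5254 + 17.3146 = 100.9468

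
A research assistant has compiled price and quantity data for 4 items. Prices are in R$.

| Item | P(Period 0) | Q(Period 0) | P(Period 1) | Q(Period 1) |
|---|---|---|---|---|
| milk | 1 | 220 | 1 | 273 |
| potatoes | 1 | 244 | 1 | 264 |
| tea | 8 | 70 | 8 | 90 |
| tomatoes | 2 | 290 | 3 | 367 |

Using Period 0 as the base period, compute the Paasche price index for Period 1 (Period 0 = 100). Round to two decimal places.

118.43

Paasche price index uses current-period quantities as weights.
ΣP(Period 1)·Q(Period 1) = 1×273 + 1×264 + 8×90 + 3×367 = 273 + 264 + 720 + 1101 = 2358
ΣP(Period 0)·Q(Period 1) = 1×273 + 1×264 + 8×90 + 2×367 = 273 + 264 + 720 + 734 = 1991
Index = 2358 / 1991 × 100 = 118.4329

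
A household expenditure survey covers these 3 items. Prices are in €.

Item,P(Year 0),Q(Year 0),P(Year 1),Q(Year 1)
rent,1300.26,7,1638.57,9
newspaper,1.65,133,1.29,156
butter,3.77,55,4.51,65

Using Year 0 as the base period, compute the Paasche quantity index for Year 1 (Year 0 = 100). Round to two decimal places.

128.19

Paasche quantity index uses current-period prices as weights.
ΣP(Year 1)·Q(Year 1) = 1638.57×9 + 1.29×156 + 4.51×65 = 14747.13 + 201.24 + 293.15 = 15241.52
ΣP(Year 1)·Q(Year 0) = 1638.57×7 + 1.29×133 + 4.51×55 = 11469.99 + 171.57 + 248.05 = 11889.61
Index = 15241.52 / 11889.61 × 100 = 128.1919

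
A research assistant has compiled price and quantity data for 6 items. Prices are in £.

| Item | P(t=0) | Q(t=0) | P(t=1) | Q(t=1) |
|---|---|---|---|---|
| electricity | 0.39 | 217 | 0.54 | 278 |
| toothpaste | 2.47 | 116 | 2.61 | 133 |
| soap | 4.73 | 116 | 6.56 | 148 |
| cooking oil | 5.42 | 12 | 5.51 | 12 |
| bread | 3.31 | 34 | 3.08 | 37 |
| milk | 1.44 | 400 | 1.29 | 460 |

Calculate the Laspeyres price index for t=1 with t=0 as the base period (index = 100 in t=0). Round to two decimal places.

111.61

Laspeyres price index uses base-period quantities as weights.
ΣP(t=1)·Q(t=0) = 0.54×217 + 2.61×116 + 6.56×116 + 5.51×12 + 3.08×34 + 1.29×400 = 117.18 + 302.76 + 760.96 + 66.12 + 104.72 + 516 = 1867.74
ΣP(t=0)·Q(t=0) = 0.39×217 + 2.47×116 + 4.73×116 + 5.42×12 + 3.31×34 + 1.44×400 = 84.63 + 286.52 + 548.68 + 65.04 + 112.54 + 576 = 1673.41
Index = 1867.74 / 1673.41 × 100 = 111.6128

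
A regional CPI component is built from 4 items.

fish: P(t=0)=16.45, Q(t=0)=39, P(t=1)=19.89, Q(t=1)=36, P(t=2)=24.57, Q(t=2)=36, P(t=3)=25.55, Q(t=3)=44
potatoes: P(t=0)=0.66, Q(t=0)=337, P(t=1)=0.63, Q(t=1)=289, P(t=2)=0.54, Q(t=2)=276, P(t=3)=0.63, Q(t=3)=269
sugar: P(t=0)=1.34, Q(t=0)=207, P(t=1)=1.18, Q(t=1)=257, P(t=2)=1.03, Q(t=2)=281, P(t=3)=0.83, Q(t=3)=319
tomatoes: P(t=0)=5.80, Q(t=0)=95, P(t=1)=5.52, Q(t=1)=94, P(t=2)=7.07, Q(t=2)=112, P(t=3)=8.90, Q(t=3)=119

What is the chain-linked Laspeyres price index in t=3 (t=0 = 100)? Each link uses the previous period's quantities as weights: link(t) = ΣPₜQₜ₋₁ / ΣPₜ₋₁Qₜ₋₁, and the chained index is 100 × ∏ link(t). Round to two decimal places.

130.60

Link t=0→t=1:
ΣP(t=1)Q(t=0) = 19.89×39 + 0.63×337 + 1.18×207 + 5.52×95 = 775.71 + 212.31 + 244.26 + 524.4 = 1756.68
ΣP(t=0)Q(t=0) = 16.45×39 + 0.66×337 + 1.34×207 + 5.80×95 = 641.55 + 222.42 + 277.38 + 551 = 1692.35
link = 1756.68/1692.35 = 1.038012
Link t=1→t=2:
ΣP(t=2)Q(t=1) = 24.57×36 + 0.54×289 + 1.03×257 + 7.07×94 = 884.52 + 156.06 + 264.71 + 664.58 = 1969.87
ΣP(t=1)Q(t=1) = 19.89×36 + 0.63×289 + 1.18×257 + 5.52×94 = 716.04 + 182.07 + 303.26 + 518.88 = 1720.25
link = 1969.87/1720.25 = 1.145107
Link t=2→t=3:
ΣP(t=3)Q(t=2) = 25.55×36 + 0.63×276 + 0.83×281 + 8.90×112 = 919.8 + 173.88 + 233.23 + 996.8 = 2323.71
ΣP(t=2)Q(t=2) = 24.57×36 + 0.54×276 + 1.03×281 + 7.07×112 = 884.52 + 149.04 + 289.43 + 791.84 = 2114.83
link = 2323.71/2114.83 = 1.098769
Chained index = 100 × 1.038012 × 1.145107 × 1.098769 = 130.6035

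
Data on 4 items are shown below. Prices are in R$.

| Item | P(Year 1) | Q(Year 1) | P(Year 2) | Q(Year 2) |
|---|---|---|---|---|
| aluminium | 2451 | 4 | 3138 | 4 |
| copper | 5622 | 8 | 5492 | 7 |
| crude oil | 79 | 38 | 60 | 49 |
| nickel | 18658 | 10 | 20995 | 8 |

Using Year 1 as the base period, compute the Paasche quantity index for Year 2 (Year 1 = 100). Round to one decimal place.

82.6

Paasche quantity index uses current-period prices as weights.
ΣP(Year 2)·Q(Year 2) = 3138×4 + 5492×7 + 60×49 + 20995×8 = 12552 + 38444 + 2940 + 167960 = 221896
ΣP(Year 2)·Q(Year 1) = 3138×4 + 5492×8 + 60×38 + 20995×10 = 12552 + 43936 + 2280 + 209950 = 268718
Index = 221896 / 268718 × 100 = 82.5758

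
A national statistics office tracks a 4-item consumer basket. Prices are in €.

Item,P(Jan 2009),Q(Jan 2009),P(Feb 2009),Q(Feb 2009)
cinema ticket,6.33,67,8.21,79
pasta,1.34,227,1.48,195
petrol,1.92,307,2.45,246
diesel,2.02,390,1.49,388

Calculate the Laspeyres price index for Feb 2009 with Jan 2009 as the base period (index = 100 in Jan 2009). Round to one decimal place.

105.4

Laspeyres price index uses base-period quantities as weights.
ΣP(Feb 2009)·Q(Jan 2009) = 8.21×67 + 1.48×227 + 2.45×307 + 1.49×390 = 550.07 + 335.96 + 752.15 + 581.1 = 2219.28
ΣP(Jan 2009)·Q(Jan 2009) = 6.33×67 + 1.34×227 + 1.92×307 + 2.02×390 = 424.11 + 304.18 + 589.44 + 787.8 = 2105.53
Index = 2219.28 / 2105.53 × 100 = 105.4024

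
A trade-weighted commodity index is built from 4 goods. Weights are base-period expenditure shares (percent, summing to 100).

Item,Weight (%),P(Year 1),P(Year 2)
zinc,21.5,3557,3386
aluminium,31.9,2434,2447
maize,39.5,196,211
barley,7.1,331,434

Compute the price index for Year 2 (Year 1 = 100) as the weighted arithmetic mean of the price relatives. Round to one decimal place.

zinc: 21.5 × (3386/3557) = 21.5 × 0.951926 = 20.4664
aluminium: 31.9 × (2447/2434) = 31.9 × 1.005341 = 32.0704
maize: 39.5 × (211/196) = 39.5 × 1.076531 = 42.5230
barley: 7.1 × (434/331) = 7.1 × 1.311178 = 9.3094
Index = Σ wᵢ·(p₁ᵢ/p₀ᵢ) = 20.4664 + 32.0704 + 42.5230 + 9.3094 = 104.3691

104.4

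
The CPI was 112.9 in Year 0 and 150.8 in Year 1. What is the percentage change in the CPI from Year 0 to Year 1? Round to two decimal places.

33.57%

Change = (150.8 − 112.9) / 112.9 × 100
       = 37.9 / 112.9 × 100 = 33.5695%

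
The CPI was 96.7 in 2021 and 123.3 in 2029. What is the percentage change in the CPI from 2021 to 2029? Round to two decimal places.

27.51%

Change = (123.3 − 96.7) / 96.7 × 100
       = 26.6 / 96.7 × 100 = 27.5078%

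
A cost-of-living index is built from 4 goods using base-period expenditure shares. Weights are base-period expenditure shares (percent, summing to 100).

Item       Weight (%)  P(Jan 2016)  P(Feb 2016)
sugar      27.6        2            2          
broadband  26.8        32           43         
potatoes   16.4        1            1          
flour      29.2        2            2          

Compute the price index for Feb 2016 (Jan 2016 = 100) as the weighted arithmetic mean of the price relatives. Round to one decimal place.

sugar: 27.6 × (2/2) = 27.6 × 1.000000 = 27.6000
broadband: 26.8 × (43/32) = 26.8 × 1.343750 = 36.0125
potatoes: 16.4 × (1/1) = 16.4 × 1.000000 = 16.4000
flour: 29.2 × (2/2) = 29.2 × 1.000000 = 29.2000
Index = Σ wᵢ·(p₁ᵢ/p₀ᵢ) = 27.6000 + 36.0125 + 16.4000 + 29.2000 = 109.2125

109.2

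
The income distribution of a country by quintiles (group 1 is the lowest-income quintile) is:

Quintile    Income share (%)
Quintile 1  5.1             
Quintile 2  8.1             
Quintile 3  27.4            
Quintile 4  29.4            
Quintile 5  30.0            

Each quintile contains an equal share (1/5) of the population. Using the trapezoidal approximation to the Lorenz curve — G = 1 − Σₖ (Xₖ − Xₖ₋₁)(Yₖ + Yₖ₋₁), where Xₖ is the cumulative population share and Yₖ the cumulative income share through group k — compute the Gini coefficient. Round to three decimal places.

0.284

Cumulative income shares Yₖ: 0.0510, 0.1320, 0.4060, 0.7000, 1.0000
Σ (Xₖ−Xₖ₋₁)(Yₖ+Yₖ₋₁) = (1/5)(0.0510+0.0000) + (1/5)(0.1320+0.0510) + (1/5)(0.4060+0.1320) + (1/5)(0.7000+0.4060) + (1/5)(1.0000+0.7000)
  = 0.0102 + 0.0366 + 0.1076 + 0.2212 + 0.3400 = 0.7156
G = 1 − 0.7156 = 0.2844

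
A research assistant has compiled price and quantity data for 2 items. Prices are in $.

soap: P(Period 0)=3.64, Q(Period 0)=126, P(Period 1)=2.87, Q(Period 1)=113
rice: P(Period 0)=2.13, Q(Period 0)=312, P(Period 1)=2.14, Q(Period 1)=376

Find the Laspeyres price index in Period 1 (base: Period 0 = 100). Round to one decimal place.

Laspeyres price index uses base-period quantities as weights.
ΣP(Period 1)·Q(Period 0) = 2.87×126 + 2.14×312 = 361.62 + 667.68 = 1029.3
ΣP(Period 0)·Q(Period 0) = 3.64×126 + 2.13×312 = 458.64 + 664.56 = 1123.2
Index = 1029.3 / 1123.2 × 100 = 91.6400

91.6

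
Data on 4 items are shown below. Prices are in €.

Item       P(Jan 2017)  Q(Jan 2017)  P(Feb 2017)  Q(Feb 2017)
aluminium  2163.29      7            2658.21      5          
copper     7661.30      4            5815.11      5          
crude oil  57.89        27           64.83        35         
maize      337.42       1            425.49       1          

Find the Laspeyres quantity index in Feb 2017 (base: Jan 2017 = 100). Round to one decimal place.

108.0

Laspeyres quantity index uses base-period prices as weights.
ΣP(Jan 2017)·Q(Feb 2017) = 2163.29×5 + 7661.30×5 + 57.89×35 + 337.42×1 = 10816.45 + 38306.5 + 2026.15 + 337.42 = 51486.52
ΣP(Jan 2017)·Q(Jan 2017) = 2163.29×7 + 7661.30×4 + 57.89×27 + 337.42×1 = 15143.03 + 30645.2 + 1563.03 + 337.42 = 47688.68
Index = 51486.52 / 47688.68 × 100 = 107.9638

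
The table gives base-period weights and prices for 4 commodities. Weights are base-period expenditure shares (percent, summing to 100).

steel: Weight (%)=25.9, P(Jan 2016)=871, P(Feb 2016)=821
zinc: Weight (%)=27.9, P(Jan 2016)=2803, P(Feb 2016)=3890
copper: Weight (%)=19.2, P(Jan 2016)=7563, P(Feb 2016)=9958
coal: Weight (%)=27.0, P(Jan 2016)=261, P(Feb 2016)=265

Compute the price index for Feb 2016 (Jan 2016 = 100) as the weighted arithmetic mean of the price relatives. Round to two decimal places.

115.83

steel: 25.9 × (821/871) = 25.9 × 0.942595 = 24.4132
zinc: 27.9 × (3890/2803) = 27.9 × 1.387799 = 38.7196
copper: 19.2 × (9958/7563) = 19.2 × 1.316673 = 25.2801
coal: 27.0 × (265/261) = 27.0 × 1.015326 = 27.4138
Index = Σ wᵢ·(p₁ᵢ/p₀ᵢ) = 24.4132 + 38.7196 + 25.2801 + 27.4138 = 115.8267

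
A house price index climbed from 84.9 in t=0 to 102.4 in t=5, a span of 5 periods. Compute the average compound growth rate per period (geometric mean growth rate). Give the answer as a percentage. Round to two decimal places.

3.82%

Growth factor = (102.4/84.9)^(1/5) = (1.206125)^(1/5) = 1.038194
Growth rate = 1.038194 − 1 = 0.038194 = 3.8194%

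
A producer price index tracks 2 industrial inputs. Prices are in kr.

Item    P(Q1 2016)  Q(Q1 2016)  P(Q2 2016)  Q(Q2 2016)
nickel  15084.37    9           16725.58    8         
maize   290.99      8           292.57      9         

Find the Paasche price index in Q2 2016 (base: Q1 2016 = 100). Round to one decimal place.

110.7

Paasche price index uses current-period quantities as weights.
ΣP(Q2 2016)·Q(Q2 2016) = 16725.58×8 + 292.57×9 = 133804.64 + 2633.13 = 136437.77
ΣP(Q1 2016)·Q(Q2 2016) = 15084.37×8 + 290.99×9 = 120674.96 + 2618.91 = 123293.87
Index = 136437.77 / 123293.87 × 100 = 110.6606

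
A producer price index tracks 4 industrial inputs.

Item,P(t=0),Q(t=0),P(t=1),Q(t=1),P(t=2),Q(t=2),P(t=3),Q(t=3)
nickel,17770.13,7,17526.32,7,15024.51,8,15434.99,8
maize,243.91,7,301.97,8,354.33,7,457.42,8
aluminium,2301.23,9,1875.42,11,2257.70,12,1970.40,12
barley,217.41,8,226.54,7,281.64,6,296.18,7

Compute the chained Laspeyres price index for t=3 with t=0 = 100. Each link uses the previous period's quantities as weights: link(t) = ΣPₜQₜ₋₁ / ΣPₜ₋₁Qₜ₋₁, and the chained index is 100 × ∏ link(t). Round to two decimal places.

88.77

Link t=0→t=1:
ΣP(t=1)Q(t=0) = 17526.32×7 + 301.97×7 + 1875.42×9 + 226.54×8 = 122684.24 + 2113.79 + 16878.78 + 1812.32 = 143489.13
ΣP(t=0)Q(t=0) = 17770.13×7 + 243.91×7 + 2301.23×9 + 217.41×8 = 124390.91 + 1707.37 + 20711.07 + 1739.28 = 148548.63
link = 143489.13/148548.63 = 0.965940
Link t=1→t=2:
ΣP(t=2)Q(t=1) = 15024.51×7 + 354.33×8 + 2257.70×11 + 281.64×7 = 105171.57 + 2834.64 + 24834.7 + 1971.48 = 134812.39
ΣP(t=1)Q(t=1) = 17526.32×7 + 301.97×8 + 1875.42×11 + 226.54×7 = 122684.24 + 2415.76 + 20629.62 + 1585.78 = 147315.4
link = 134812.39/147315.4 = 0.915128
Link t=2→t=3:
ΣP(t=3)Q(t=2) = 15434.99×8 + 457.42×7 + 1970.40×12 + 296.18×6 = 123479.92 + 3201.94 + 23644.8 + 1777.08 = 152103.74
ΣP(t=2)Q(t=2) = 15024.51×8 + 354.33×7 + 2257.70×12 + 281.64×6 = 120196.08 + 2480.31 + 27092.4 + 1689.84 = 151458.63
link = 152103.74/151458.63 = 1.004259
Chained index = 100 × 0.965940 × 0.915128 × 1.004259 = 88.7724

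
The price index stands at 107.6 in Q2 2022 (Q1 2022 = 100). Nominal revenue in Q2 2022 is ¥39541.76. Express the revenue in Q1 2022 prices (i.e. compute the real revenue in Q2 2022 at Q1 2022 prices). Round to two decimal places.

Real = Nominal ÷ (Index/100) = 39541.76 ÷ (107.6/100)
     = 39541.76 ÷ 1.076 = 36748.8476

36748.85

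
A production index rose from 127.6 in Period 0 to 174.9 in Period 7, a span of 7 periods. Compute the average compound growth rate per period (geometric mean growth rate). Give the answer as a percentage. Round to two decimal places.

Growth factor = (174.9/127.6)^(1/7) = (1.370690)^(1/7) = 1.046075
Growth rate = 1.046075 − 1 = 0.046075 = 4.6075%

4.61%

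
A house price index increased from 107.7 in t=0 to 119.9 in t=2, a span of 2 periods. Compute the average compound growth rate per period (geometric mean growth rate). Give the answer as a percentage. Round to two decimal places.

5.51%

Growth factor = (119.9/107.7)^(1/2) = (1.113278)^(1/2) = 1.055120
Growth rate = 1.055120 − 1 = 0.055120 = 5.5120%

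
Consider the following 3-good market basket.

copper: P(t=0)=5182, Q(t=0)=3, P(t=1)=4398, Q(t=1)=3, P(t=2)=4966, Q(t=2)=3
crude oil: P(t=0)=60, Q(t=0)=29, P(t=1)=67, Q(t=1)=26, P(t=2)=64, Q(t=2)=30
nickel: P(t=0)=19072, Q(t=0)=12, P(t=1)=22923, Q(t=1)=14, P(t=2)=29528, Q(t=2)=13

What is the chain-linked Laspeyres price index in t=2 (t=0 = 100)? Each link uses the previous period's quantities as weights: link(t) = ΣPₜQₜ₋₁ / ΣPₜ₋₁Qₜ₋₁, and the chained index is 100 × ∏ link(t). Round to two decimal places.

150.93

Link t=0→t=1:
ΣP(t=1)Q(t=0) = 4398×3 + 67×29 + 22923×12 = 13194 + 1943 + 275076 = 290213
ΣP(t=0)Q(t=0) = 5182×3 + 60×29 + 19072×12 = 15546 + 1740 + 228864 = 246150
link = 290213/246150 = 1.179009
Link t=1→t=2:
ΣP(t=2)Q(t=1) = 4966×3 + 64×26 + 29528×14 = 14898 + 1664 + 413392 = 429954
ΣP(t=1)Q(t=1) = 4398×3 + 67×26 + 22923×14 = 13194 + 1742 + 320922 = 335858
link = 429954/335858 = 1.280166
Chained index = 100 × 1.179009 × 1.280166 = 150.9327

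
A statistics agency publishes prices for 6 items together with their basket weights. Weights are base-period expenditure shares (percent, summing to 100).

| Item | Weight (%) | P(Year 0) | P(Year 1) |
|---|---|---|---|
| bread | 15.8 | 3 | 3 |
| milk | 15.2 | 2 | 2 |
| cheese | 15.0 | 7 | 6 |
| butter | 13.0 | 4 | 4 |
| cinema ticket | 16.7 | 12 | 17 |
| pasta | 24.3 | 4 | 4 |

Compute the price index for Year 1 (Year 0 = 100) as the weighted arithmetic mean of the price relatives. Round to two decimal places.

bread: 15.8 × (3/3) = 15.8 × 1.000000 = 15.8000
milk: 15.2 × (2/2) = 15.2 × 1.000000 = 15.2000
cheese: 15.0 × (6/7) = 15.0 × 0.857143 = 12.8571
butter: 13.0 × (4/4) = 13.0 × 1.000000 = 13.0000
cinema ticket: 16.7 × (17/12) = 16.7 × 1.416667 = 23.6583
pasta: 24.3 × (4/4) = 24.3 × 1.000000 = 24.3000
Index = Σ wᵢ·(p₁ᵢ/p₀ᵢ) = 15.8000 + 15.2000 + 12.8571 + 13.0000 + 23.6583 + 24.3000 = 104.8155

104.82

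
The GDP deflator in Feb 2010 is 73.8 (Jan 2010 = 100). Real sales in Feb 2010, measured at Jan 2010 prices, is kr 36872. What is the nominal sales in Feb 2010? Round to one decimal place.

27211.5

Nominal = Real × (Index/100) = 36872 × (73.8/100)
        = 36872 × 0.738 = 27211.5360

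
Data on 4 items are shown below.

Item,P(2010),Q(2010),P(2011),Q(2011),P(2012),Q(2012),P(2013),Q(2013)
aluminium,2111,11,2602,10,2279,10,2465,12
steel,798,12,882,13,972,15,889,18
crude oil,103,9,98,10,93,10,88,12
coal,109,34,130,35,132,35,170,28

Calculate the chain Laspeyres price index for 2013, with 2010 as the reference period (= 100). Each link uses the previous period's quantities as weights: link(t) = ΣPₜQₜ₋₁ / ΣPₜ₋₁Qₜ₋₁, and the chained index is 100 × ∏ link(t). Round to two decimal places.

Link 2010→2011:
ΣP(2011)Q(2010) = 2602×11 + 882×12 + 98×9 + 130×34 = 28622 + 10584 + 882 + 4420 = 44508
ΣP(2010)Q(2010) = 2111×11 + 798×12 + 103×9 + 109×34 = 23221 + 9576 + 927 + 3706 = 37430
link = 44508/37430 = 1.189100
Link 2011→2012:
ΣP(2012)Q(2011) = 2279×10 + 972×13 + 93×10 + 132×35 = 22790 + 12636 + 930 + 4620 = 40976
ΣP(2011)Q(2011) = 2602×10 + 882×13 + 98×10 + 130×35 = 26020 + 11466 + 980 + 4550 = 43016
link = 40976/43016 = 0.952576
Link 2012→2013:
ΣP(2013)Q(2012) = 2465×10 + 889×15 + 88×10 + 170×35 = 24650 + 13335 + 880 + 5950 = 44815
ΣP(2012)Q(2012) = 2279×10 + 972×15 + 93×10 + 132×35 = 22790 + 14580 + 930 + 4620 = 42920
link = 44815/42920 = 1.044152
Chained index = 100 × 1.189100 × 0.952576 × 1.044152 = 118.2719

118.27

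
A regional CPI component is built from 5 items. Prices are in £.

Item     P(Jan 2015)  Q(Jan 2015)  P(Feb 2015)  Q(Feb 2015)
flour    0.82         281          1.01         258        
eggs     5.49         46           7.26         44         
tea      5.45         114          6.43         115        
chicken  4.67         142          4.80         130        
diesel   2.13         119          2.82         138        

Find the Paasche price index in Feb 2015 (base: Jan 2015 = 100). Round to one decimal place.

Paasche price index uses current-period quantities as weights.
ΣP(Feb 2015)·Q(Feb 2015) = 1.01×258 + 7.26×44 + 6.43×115 + 4.80×130 + 2.82×138 = 260.58 + 319.44 + 739.45 + 624 + 389.16 = 2332.63
ΣP(Jan 2015)·Q(Feb 2015) = 0.82×258 + 5.49×44 + 5.45×115 + 4.67×130 + 2.13×138 = 211.56 + 241.56 + 626.75 + 607.1 + 293.94 = 1980.91
Index = 2332.63 / 1980.91 × 100 = 117.7555

117.8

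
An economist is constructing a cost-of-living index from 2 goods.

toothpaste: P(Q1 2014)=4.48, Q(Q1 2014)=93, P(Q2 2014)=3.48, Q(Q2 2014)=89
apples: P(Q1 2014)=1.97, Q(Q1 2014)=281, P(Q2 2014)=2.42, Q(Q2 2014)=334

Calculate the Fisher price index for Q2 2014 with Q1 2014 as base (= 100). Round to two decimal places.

Laspeyres component (base-period weights):
ΣP(Q2 2014)Q(Q1 2014) = 3.48×93 + 2.42×281 = 323.64 + 680.02 = 1003.66
ΣP(Q1 2014)Q(Q1 2014) = 4.48×93 + 1.97×281 = 416.64 + 553.57 = 970.21
L = 1003.66 / 970.21 × 100 = 103.4477
Paasche component (current-period weights):
ΣP(Q2 2014)Q(Q2 2014) = 3.48×89 + 2.42×334 = 309.72 + 808.28 = 1118
ΣP(Q1 2014)Q(Q2 2014) = 4.48×89 + 1.97×334 = 398.72 + 657.98 = 1056.7
P = 1118 / 1056.7 × 100 = 105.8011
Fisher = √(L × P) = √(103.4477 × 105.8011) = 104.6178

104.62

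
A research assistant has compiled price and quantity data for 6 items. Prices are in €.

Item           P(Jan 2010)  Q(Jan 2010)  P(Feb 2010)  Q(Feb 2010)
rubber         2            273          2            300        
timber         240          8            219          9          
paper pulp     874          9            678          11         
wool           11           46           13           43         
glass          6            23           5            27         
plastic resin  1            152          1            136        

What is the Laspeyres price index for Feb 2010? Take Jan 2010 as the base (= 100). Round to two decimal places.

83.26

Laspeyres price index uses base-period quantities as weights.
ΣP(Feb 2010)·Q(Jan 2010) = 2×273 + 219×8 + 678×9 + 13×46 + 5×23 + 1×152 = 546 + 1752 + 6102 + 598 + 115 + 152 = 9265
ΣP(Jan 2010)·Q(Jan 2010) = 2×273 + 240×8 + 874×9 + 11×46 + 6×23 + 1×152 = 546 + 1920 + 7866 + 506 + 138 + 152 = 11128
Index = 9265 / 11128 × 100 = 83.2584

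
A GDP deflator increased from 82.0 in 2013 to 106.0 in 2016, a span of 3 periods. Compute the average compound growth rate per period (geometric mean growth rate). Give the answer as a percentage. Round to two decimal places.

8.93%

Growth factor = (106.0/82.0)^(1/3) = (1.292683)^(1/3) = 1.089341
Growth rate = 1.089341 − 1 = 0.089341 = 8.9341%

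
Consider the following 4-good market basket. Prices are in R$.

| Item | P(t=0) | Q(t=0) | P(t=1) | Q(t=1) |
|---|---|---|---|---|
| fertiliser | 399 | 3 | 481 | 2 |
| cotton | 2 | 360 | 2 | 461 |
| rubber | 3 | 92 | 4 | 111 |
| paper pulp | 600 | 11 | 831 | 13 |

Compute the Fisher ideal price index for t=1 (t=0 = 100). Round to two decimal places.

Laspeyres component (base-period weights):
ΣP(t=1)Q(t=0) = 481×3 + 2×360 + 4×92 + 831×11 = 1443 + 720 + 368 + 9141 = 11672
ΣP(t=0)Q(t=0) = 399×3 + 2×360 + 3×92 + 600×11 = 1197 + 720 + 276 + 6600 = 8793
L = 11672 / 8793 × 100 = 132.7420
Paasche component (current-period weights):
ΣP(t=1)Q(t=1) = 481×2 + 2×461 + 4×111 + 831×13 = 962 + 922 + 444 + 10803 = 13131
ΣP(t=0)Q(t=1) = 399×2 + 2×461 + 3×111 + 600×13 = 798 + 922 + 333 + 7800 = 9853
P = 13131 / 9853 × 100 = 133.2691
Fisher = √(L × P) = √(132.7420 × 133.2691) = 133.0052

133.01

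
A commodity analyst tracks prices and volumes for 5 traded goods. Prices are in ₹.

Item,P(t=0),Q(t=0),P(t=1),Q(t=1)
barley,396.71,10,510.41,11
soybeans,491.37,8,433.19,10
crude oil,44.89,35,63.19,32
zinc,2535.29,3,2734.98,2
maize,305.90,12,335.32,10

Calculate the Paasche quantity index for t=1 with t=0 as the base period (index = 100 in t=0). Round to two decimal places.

Paasche quantity index uses current-period prices as weights.
ΣP(t=1)·Q(t=1) = 510.41×11 + 433.19×10 + 63.19×32 + 2734.98×2 + 335.32×10 = 5614.51 + 4331.9 + 2022.08 + 5469.96 + 3353.2 = 20791.65
ΣP(t=1)·Q(t=0) = 510.41×10 + 433.19×8 + 63.19×35 + 2734.98×3 + 335.32×12 = 5104.1 + 3465.52 + 2211.65 + 8204.94 + 4023.84 = 23010.05
Index = 20791.65 / 23010.05 × 100 = 90.3590

90.36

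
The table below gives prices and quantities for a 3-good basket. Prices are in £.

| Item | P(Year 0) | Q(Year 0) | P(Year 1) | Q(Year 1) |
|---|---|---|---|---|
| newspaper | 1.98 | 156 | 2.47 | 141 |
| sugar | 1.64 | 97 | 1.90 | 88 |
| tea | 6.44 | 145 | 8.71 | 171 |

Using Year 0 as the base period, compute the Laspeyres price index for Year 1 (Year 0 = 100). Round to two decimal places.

Laspeyres price index uses base-period quantities as weights.
ΣP(Year 1)·Q(Year 0) = 2.47×156 + 1.90×97 + 8.71×145 = 385.32 + 184.3 + 1262.95 = 1832.57
ΣP(Year 0)·Q(Year 0) = 1.98×156 + 1.64×97 + 6.44×145 = 308.88 + 159.08 + 933.8 = 1401.76
Index = 1832.57 / 1401.76 × 100 = 130.7335

130.73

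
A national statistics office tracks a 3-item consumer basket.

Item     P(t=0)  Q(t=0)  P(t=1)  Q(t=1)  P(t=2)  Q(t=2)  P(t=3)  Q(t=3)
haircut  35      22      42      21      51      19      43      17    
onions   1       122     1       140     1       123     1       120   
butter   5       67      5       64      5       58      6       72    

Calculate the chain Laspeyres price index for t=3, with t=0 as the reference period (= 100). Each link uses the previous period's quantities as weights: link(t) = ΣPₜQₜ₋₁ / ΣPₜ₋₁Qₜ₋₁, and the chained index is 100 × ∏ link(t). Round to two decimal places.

119.67

Link t=0→t=1:
ΣP(t=1)Q(t=0) = 42×22 + 1×122 + 5×67 = 924 + 122 + 335 = 1381
ΣP(t=0)Q(t=0) = 35×22 + 1×122 + 5×67 = 770 + 122 + 335 = 1227
link = 1381/1227 = 1.125509
Link t=1→t=2:
ΣP(t=2)Q(t=1) = 51×21 + 1×140 + 5×64 = 1071 + 140 + 320 = 1531
ΣP(t=1)Q(t=1) = 42×21 + 1×140 + 5×64 = 882 + 140 + 320 = 1342
link = 1531/1342 = 1.140835
Link t=2→t=3:
ΣP(t=3)Q(t=2) = 43×19 + 1×123 + 6×58 = 817 + 123 + 348 = 1288
ΣP(t=2)Q(t=2) = 51×19 + 1×123 + 5×58 = 969 + 123 + 290 = 1382
link = 1288/1382 = 0.931983
Chained index = 100 × 1.125509 × 1.140835 × 0.931983 = 119.6684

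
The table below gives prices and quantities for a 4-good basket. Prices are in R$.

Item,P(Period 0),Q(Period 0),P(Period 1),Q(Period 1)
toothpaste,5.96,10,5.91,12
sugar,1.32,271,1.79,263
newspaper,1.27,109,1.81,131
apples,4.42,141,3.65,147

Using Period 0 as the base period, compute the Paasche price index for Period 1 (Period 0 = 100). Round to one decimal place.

106.5

Paasche price index uses current-period quantities as weights.
ΣP(Period 1)·Q(Period 1) = 5.91×12 + 1.79×263 + 1.81×131 + 3.65×147 = 70.92 + 470.77 + 237.11 + 536.55 = 1315.35
ΣP(Period 0)·Q(Period 1) = 5.96×12 + 1.32×263 + 1.27×131 + 4.42×147 = 71.52 + 347.16 + 166.37 + 649.74 = 1234.79
Index = 1315.35 / 1234.79 × 100 = 106.5242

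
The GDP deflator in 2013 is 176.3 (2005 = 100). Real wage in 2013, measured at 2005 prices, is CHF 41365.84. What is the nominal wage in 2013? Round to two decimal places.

Nominal = Real × (Index/100) = 41365.84 × (176.3/100)
        = 41365.84 × 1.763 = 72927.9759

72927.98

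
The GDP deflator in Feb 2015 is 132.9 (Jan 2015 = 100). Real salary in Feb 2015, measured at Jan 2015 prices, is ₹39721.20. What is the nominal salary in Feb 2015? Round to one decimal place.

Nominal = Real × (Index/100) = 39721.20 × (132.9/100)
        = 39721.20 × 1.329 = 52789.4748

52789.5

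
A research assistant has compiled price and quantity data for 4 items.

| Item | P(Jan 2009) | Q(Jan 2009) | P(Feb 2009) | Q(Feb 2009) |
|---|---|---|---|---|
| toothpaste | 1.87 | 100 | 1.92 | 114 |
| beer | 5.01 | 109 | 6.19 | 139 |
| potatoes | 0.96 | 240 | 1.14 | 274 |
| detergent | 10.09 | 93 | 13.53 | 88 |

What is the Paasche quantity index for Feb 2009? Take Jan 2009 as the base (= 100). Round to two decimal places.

107.66

Paasche quantity index uses current-period prices as weights.
ΣP(Feb 2009)·Q(Feb 2009) = 1.92×114 + 6.19×139 + 1.14×274 + 13.53×88 = 218.88 + 860.41 + 312.36 + 1190.64 = 2582.29
ΣP(Feb 2009)·Q(Jan 2009) = 1.92×100 + 6.19×109 + 1.14×240 + 13.53×93 = 192 + 674.71 + 273.6 + 1258.29 = 2398.6
Index = 2582.29 / 2398.6 × 100 = 107.6582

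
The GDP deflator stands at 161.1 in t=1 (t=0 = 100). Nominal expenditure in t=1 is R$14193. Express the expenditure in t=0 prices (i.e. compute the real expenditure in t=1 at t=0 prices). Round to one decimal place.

Real = Nominal ÷ (Index/100) = 14193 ÷ (161.1/100)
     = 14193 ÷ 1.611 = 8810.0559

8810.1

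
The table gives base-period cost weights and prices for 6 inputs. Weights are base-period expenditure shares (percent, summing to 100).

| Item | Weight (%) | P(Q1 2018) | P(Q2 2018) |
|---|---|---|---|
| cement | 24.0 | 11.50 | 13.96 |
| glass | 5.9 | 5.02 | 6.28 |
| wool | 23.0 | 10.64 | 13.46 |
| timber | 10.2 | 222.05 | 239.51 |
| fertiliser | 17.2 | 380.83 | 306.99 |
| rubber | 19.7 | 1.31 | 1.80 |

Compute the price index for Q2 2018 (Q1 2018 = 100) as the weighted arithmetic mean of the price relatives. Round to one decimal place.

cement: 24.0 × (13.96/11.50) = 24.0 × 1.213913 = 29.1339
glass: 5.9 × (6.28/5.02) = 5.9 × 1.250996 = 7.3809
wool: 23.0 × (13.46/10.64) = 23.0 × 1.265038 = 29.0959
timber: 10.2 × (239.51/222.05) = 10.2 × 1.078631 = 11.0020
fertiliser: 17.2 × (306.99/380.83) = 17.2 × 0.806108 = 13.8651
rubber: 19.7 × (1.80/1.31) = 19.7 × 1.374046 = 27.0687
Index = Σ wᵢ·(p₁ᵢ/p₀ᵢ) = 29.1339 + 7.3809 + 29.0959 + 11.0020 + 13.8651 + 27.0687 = 117.5464

117.5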